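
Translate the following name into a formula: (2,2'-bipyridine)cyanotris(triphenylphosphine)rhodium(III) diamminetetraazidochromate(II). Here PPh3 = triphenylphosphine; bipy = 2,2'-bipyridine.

[Rh(bipy)(CN)(PPh3)3][Cr(N3)4(NH3)2]

Cation [Rh…]: ligand charges -1, Rh(III) ⇒ ion charge 2+.
Anion [Cr…]: ligand charges -4, Cr(II) ⇒ ion charge 2−.
One 2+ cation balances one 2− anion.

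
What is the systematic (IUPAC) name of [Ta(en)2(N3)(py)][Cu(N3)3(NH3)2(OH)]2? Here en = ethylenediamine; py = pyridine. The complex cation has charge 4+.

Both ions are complex: the cation is named first with the plain metal name, the anion second with the -ate form; each ion's ligands are alphabetised independently.
The complex cation is given as 4+; its ligand charges sum to -1, so Ta = +5.
With 2 anions per cation, each anion must be 4/2 = 2−.
Anion: ligand charges sum to -4; for the ion to be 2−, Cu = +2.

azidobis(ethylenediamine)(pyridine)tantalum(V) diamminetriazidohydroxocuprate(II)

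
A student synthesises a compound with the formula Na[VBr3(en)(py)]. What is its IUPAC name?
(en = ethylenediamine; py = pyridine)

sodium tribromo(ethylenediamine)(pyridine)vanadate(II)

The 1 sodium counter-ion carries a total charge of +1, so each complex ion is 1−.
Ligand charges: 1×ethylenediamine (neutral), 1×pyridine (neutral), 3×bromo (-1 each); total -3. So V + (-3) = 1−, giving V = +2.
Ligands are named alphabetically: bromo before ethylenediamine before pyridine.
The complex ion is anionic, so vanadium takes the -ate form vanadate(II).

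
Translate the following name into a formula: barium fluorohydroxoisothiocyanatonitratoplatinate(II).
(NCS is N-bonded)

Ba[PtF(NCS)(NO3)(OH)]

Ligands: 1 fluoro (F, -1), 1 hydroxo (OH, -1), 1 isothiocyanato (NCS, -1), 1 nitrato (NO3, -1). Ligand charge sum = -4.
With Pt in oxidation state +2, the complex ion is [Pt...]^2−.
Charge balance with barium (+2) requires 1 complex ion per 1 barium.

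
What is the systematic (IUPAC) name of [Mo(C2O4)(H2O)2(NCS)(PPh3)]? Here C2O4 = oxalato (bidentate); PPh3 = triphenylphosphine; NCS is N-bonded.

There is no counter-ion, so the complex is neutral overall.
Ligand charges: 1×oxalato (-2 each), 1×triphenylphosphine (neutral), 1×isothiocyanato (-1 each), 2×aqua (neutral); total -3. So Mo + (-3) = 0, giving Mo = +3.
Ligands are named alphabetically: aqua before isothiocyanato before oxalato before triphenylphosphine.

diaquaisothiocyanatooxalato(triphenylphosphine)molybdenum(III)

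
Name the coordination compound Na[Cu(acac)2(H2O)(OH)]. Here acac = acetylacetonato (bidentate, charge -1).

sodium bis(acetylacetonato)aquahydroxocuprate(II)

The 1 sodium counter-ion carries a total charge of +1, so each complex ion is 1−.
Ligand charges: 1×hydroxo (-1 each), 1×aqua (neutral), 2×acetylacetonato (-1 each); total -3. So Cu + (-3) = 1−, giving Cu = +2.
The complex ion is anionic, so copper takes the -ate form cuprate(II).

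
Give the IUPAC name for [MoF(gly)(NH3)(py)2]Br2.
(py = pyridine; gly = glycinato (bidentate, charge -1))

amminefluoro(glycinato)bis(pyridine)molybdenum(IV) bromide

The 2 bromide counter-ions carry a total charge of -2, so each complex ion is 2+.
Ligand charges: 2×pyridine (neutral), 1×glycinato (-1 each), 1×fluoro (-1 each), 1×ammine (neutral); total -2. So Mo + (-2) = 2+, giving Mo = +4.
Ligands are named alphabetically: ammine before fluoro before glycinato before pyridine.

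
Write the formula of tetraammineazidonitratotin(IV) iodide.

Ligands: 1 azido (N3, -1), 1 nitrato (NO3, -1), 4 ammine (NH3, neutral). Ligand charge sum = -2.
Charge balance with iodide (-1) requires 1 complex ion per 2 iodide.

[Sn(N3)(NH3)4(NO3)]I2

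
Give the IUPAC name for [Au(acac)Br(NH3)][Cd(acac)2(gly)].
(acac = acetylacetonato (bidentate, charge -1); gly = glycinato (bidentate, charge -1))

(acetylacetonato)amminebromogold(III) bis(acetylacetonato)(glycinato)cadmate(II)

Both ions are complex: the cation is named first with the plain metal name, the anion second with the -ate form; each ion's ligands are alphabetised independently.
Cadmium is always +2 in its complexes; the anion's ligand charges sum to -3, so the complex anion is 1−.
A 1:1 salt means the cation carries the equal and opposite charge, 1+.
Cation: ligand charges sum to -2; for the ion to be 1+, Au = +3.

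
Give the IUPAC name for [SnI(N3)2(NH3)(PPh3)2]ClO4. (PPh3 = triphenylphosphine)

The 1 perchlorate counter-ion carries a total charge of -1, so each complex ion is 1+.
Ligand charges: 1×ammine (neutral), 2×azido (-1 each), 2×triphenylphosphine (neutral), 1×iodo (-1 each); total -3. So Sn + (-3) = 1+, giving Sn = +4.
Ligands are named alphabetically: ammine before azido before iodo before triphenylphosphine.

amminediazidoiodobis(triphenylphosphine)tin(IV) perchlorate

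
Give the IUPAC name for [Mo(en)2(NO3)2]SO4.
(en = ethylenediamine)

bis(ethylenediamine)dinitratomolybdenum(IV) sulfate

The 1 sulfate counter-ion carries a total charge of -2, so each complex ion is 2+.
Ligand charges: 2×nitrato (-1 each), 2×ethylenediamine (neutral); total -2. So Mo + (-2) = 2+, giving Mo = +4.
Ligands are named alphabetically: ethylenediamine before nitrato.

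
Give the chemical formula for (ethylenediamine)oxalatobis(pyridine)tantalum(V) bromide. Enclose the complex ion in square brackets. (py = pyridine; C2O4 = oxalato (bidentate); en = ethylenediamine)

[Ta(C2O4)(en)(py)2]Br3

Ligands: 2 pyridine (py, neutral), 1 oxalato (C2O4, -2), 1 ethylenediamine (en, neutral). Ligand charge sum = -2.
With Ta in oxidation state +5, the complex ion is [Ta...]^3+.
Charge balance with bromide (-1) requires 1 complex ion per 3 bromide.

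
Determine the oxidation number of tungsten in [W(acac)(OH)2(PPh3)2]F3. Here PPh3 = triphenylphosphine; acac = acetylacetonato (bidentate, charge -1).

3 fluoride outside the brackets (-1 each) → the complex ion is 3+.
Ligand charges: 2×OH = -2; 2×PPh3 neutral; 1×acac = -1; sum -3.
W + (-3) = 3+ ⇒ W is +6.

+6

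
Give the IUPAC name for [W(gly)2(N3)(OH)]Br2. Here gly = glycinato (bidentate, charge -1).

The 2 bromide counter-ions carry a total charge of -2, so each complex ion is 2+.
Ligand charges: 1×hydroxo (-1 each), 1×azido (-1 each), 2×glycinato (-1 each); total -4. So W + (-4) = 2+, giving W = +6.
Ligands are named alphabetically: azido before glycinato before hydroxo.

azidobis(glycinato)hydroxotungsten(VI) bromide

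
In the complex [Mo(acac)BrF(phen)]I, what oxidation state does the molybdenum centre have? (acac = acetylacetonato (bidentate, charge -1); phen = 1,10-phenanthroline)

1 iodide outside the brackets (-1 each) → the complex ion is 1+.
Ligand charges: 1×F = -1; 1×acac = -1; 1×Br = -1; 1×phen neutral; sum -3.
Mo + (-3) = 1+ ⇒ Mo is +4.

+4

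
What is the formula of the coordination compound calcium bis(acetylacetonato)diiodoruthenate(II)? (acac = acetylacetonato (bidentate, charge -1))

Ligands: 2 iodo (I, -1), 2 acetylacetonato (acac, -1). Ligand charge sum = -4.
With Ru in oxidation state +2, the complex ion is [Ru...]^2−.
Charge balance with calcium (+2) requires 1 complex ion per 1 calcium.

Ca[Ru(acac)2I2]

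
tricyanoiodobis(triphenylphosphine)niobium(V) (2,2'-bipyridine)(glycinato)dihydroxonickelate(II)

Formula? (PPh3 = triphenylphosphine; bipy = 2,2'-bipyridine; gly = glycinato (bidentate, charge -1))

Cation [Nb…]: ligand charges -4, Nb(V) ⇒ ion charge 1+.
Anion [Ni…]: ligand charges -3, Ni(II) ⇒ ion charge 1−.
One 1+ cation balances one 1− anion.

[Nb(CN)3I(PPh3)2][Ni(bipy)(gly)(OH)2]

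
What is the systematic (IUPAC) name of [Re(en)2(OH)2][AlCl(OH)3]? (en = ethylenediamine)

Aluminium is always +3 in its complexes; the anion's ligand charges sum to -4, so the complex anion is 1−.
A 1:1 salt means the cation carries the equal and opposite charge, 1+.
Cation: ligand charges sum to -2; for the ion to be 1+, Re = +3.

bis(ethylenediamine)dihydroxorhenium(III) chlorotrihydroxoaluminate(III)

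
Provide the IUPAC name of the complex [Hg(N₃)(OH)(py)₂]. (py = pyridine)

There is no counter-ion, so the complex is neutral overall.
Ligand charges: 1×hydroxo (-1 each), 2×pyridine (neutral), 1×azido (-1 each); total -2. So Hg + (-2) = 0, giving Hg = +2.
Ligands are named alphabetically: azido before hydroxo before pyridine.

azidohydroxobis(pyridine)mercury(II)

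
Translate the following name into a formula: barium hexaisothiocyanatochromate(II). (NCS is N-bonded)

Ba2[Cr(NCS)6]

Ligands: 6 isothiocyanato (NCS, -1). Ligand charge sum = -6.
With Cr in oxidation state +2, the complex ion is [Cr...]^4−.
Charge balance with barium (+2) requires 1 complex ion per 2 barium.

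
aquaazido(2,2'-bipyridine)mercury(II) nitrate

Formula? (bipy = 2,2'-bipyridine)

Ligands: 1 2,2'-bipyridine (bipy, neutral), 1 aqua (H2O, neutral), 1 azido (N3, -1). Ligand charge sum = -1.
With Hg in oxidation state +2, the complex ion is [Hg...]^1+.
Charge balance with nitrate (-1) requires 1 complex ion per 1 nitrate.

[Hg(bipy)(H2O)(N3)]NO3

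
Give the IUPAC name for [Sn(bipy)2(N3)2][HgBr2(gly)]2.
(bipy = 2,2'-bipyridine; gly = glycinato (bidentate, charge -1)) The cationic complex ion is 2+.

diazidobis(2,2'-bipyridine)tin(IV) dibromo(glycinato)mercurate(II)

Both ions are complex: the cation is named first with the plain metal name, the anion second with the -ate form; each ion's ligands are alphabetised independently.
The complex cation is given as 2+; its ligand charges sum to -2, so Sn = +4.
With 2 anions per cation, each anion must be 2/2 = 1−.
Anion: ligand charges sum to -3; for the ion to be 1−, Hg = +2.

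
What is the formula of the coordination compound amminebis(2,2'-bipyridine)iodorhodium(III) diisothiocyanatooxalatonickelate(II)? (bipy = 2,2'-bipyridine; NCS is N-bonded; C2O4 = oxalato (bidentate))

[Rh(bipy)2I(NH3)][Ni(C2O4)(NCS)2]

Cation [Rh…]: ligand charges -1, Rh(III) ⇒ ion charge 2+.
Anion [Ni…]: ligand charges -4, Ni(II) ⇒ ion charge 2−.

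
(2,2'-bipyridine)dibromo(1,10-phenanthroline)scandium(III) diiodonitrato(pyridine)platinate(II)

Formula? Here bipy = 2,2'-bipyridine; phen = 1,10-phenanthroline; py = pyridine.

Cation [Sc…]: ligand charges -2, Sc(III) ⇒ ion charge 1+.
Anion [Pt…]: ligand charges -3, Pt(II) ⇒ ion charge 1−.
One 1+ cation balances one 1− anion.

[Sc(bipy)Br2(phen)][PtI2(NO3)(py)]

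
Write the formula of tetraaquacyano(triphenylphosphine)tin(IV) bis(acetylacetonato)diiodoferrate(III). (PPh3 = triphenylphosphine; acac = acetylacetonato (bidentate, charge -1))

Cation [Sn…]: ligand charges -1, Sn(IV) ⇒ ion charge 3+.
Anion [Fe…]: ligand charges -4, Fe(III) ⇒ ion charge 1−.
One 3+ cation requires 3 of the 1− anion.

[Sn(CN)(H2O)4(PPh3)][Fe(acac)2I2]3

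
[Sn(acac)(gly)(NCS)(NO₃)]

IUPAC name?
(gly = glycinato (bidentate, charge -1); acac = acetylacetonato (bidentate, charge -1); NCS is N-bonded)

There is no counter-ion, so the complex is neutral overall.
Ligand charges: 1×glycinato (-1 each), 1×acetylacetonato (-1 each), 1×isothiocyanato (-1 each), 1×nitrato (-1 each); total -4. So Sn + (-4) = 0, giving Sn = +4.
Ligands are named alphabetically: acetylacetonato before glycinato before isothiocyanato before nitrato.

(acetylacetonato)(glycinato)isothiocyanatonitratotin(IV)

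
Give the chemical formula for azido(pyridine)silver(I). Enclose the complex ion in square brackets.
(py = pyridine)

Ligands: 1 azido (N3, -1), 1 pyridine (py, neutral). Ligand charge sum = -1.
With Ag in oxidation state +1, the complex ion is [Ag...].

[Ag(N3)(py)]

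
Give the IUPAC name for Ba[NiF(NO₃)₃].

barium fluorotrinitratonickelate(II)

The 1 barium counter-ion carries a total charge of +2, so each complex ion is 2−.
Ligand charges: 1×fluoro (-1 each), 3×nitrato (-1 each); total -4. So Ni + (-4) = 2−, giving Ni = +2.
Ligands are named alphabetically: fluoro before nitrato.
The complex ion is anionic, so nickel takes the -ate form nickelate(II).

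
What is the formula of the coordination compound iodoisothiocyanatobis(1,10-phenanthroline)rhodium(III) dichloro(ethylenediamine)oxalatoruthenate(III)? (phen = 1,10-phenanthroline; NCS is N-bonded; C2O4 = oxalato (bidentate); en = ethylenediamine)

[RhI(NCS)(phen)2][Ru(C2O4)Cl2(en)]

Cation [Rh…]: ligand charges -2, Rh(III) ⇒ ion charge 1+.
Anion [Ru…]: ligand charges -4, Ru(III) ⇒ ion charge 1−.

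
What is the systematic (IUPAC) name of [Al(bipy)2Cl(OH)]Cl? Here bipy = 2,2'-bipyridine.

The 1 chloride counter-ion carries a total charge of -1, so each complex ion is 1+.
Ligand charges: 2×2,2'-bipyridine (neutral), 1×hydroxo (-1 each), 1×chloro (-1 each); total -2. So Al + (-2) = 1+, giving Al = +3.
Ligands are named alphabetically: bipyridine before chloro before hydroxo.

bis(2,2'-bipyridine)chlorohydroxoaluminium(III) chloride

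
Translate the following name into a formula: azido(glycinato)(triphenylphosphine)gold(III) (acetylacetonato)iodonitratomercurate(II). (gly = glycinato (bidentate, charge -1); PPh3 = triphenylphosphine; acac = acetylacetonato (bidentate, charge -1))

[Au(gly)(N3)(PPh3)][Hg(acac)I(NO3)]

Cation [Au…]: ligand charges -2, Au(III) ⇒ ion charge 1+.
Anion [Hg…]: ligand charges -3, Hg(II) ⇒ ion charge 1−.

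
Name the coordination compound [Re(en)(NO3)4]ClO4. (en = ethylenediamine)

The 1 perchlorate counter-ion carries a total charge of -1, so each complex ion is 1+.
Ligand charges: 1×ethylenediamine (neutral), 4×nitrato (-1 each); total -4. So Re + (-4) = 1+, giving Re = +5.
Ligands are named alphabetically: ethylenediamine before nitrato.

(ethylenediamine)tetranitratorhenium(V) perchlorate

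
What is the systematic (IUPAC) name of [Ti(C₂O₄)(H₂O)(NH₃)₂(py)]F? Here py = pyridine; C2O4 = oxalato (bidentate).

diammineaquaoxalato(pyridine)titanium(III) fluoride

The 1 fluoride counter-ion carries a total charge of -1, so each complex ion is 1+.
Ligand charges: 1×pyridine (neutral), 2×ammine (neutral), 1×aqua (neutral), 1×oxalato (-2 each); total -2. So Ti + (-2) = 1+, giving Ti = +3.
Ligands are named alphabetically: ammine before aqua before oxalato before pyridine.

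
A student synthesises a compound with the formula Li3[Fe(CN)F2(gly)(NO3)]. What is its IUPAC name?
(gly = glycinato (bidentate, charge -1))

lithium cyanodifluoro(glycinato)nitratoferrate(II)

The 3 lithium counter-ions carry a total charge of +3, so each complex ion is 3−.
Ligand charges: 1×cyano (-1 each), 1×glycinato (-1 each), 1×nitrato (-1 each), 2×fluoro (-1 each); total -5. So Fe + (-5) = 3−, giving Fe = +2.
Ligands are named alphabetically: cyano before fluoro before glycinato before nitrato.
The complex ion is anionic, so iron takes the -ate form ferrate(II).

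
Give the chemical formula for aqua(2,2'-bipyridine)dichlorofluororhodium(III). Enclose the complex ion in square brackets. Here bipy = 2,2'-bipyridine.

Ligands: 2 chloro (Cl, -1), 1 aqua (H2O, neutral), 1 fluoro (F, -1), 1 2,2'-bipyridine (bipy, neutral). Ligand charge sum = -3.
With Rh in oxidation state +3, the complex ion is [Rh...].

[Rh(bipy)Cl2F(H2O)]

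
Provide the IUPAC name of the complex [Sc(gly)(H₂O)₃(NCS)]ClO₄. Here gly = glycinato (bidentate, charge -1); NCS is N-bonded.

triaqua(glycinato)isothiocyanatoscandium(III) perchlorate

The 1 perchlorate counter-ion carries a total charge of -1, so each complex ion is 1+.
Ligand charges: 1×glycinato (-1 each), 3×aqua (neutral), 1×isothiocyanato (-1 each); total -2. So Sc + (-2) = 1+, giving Sc = +3.
Ligands are named alphabetically: aqua before glycinato before isothiocyanato.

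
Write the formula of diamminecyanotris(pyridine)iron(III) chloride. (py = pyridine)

Ligands: 2 ammine (NH3, neutral), 1 cyano (CN, -1), 3 pyridine (py, neutral). Ligand charge sum = -1.
Charge balance with chloride (-1) requires 1 complex ion per 2 chloride.

[Fe(CN)(NH3)2(py)3]Cl2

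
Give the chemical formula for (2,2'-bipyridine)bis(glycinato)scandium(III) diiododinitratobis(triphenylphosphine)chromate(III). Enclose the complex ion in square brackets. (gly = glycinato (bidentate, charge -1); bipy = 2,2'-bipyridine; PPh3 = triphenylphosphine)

[Sc(bipy)(gly)2][CrI2(NO3)2(PPh3)2]

Cation [Sc…]: ligand charges -2, Sc(III) ⇒ ion charge 1+.
Anion [Cr…]: ligand charges -4, Cr(III) ⇒ ion charge 1−.
One 1+ cation balances one 1− anion.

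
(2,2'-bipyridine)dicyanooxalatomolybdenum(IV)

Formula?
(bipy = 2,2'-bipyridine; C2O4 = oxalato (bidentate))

[Mo(bipy)(C2O4)(CN)2]

Ligands: 1 2,2'-bipyridine (bipy, neutral), 2 cyano (CN, -1), 1 oxalato (C2O4, -2). Ligand charge sum = -4.
With Mo in oxidation state +4, the complex ion is [Mo...].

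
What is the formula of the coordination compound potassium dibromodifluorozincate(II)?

Ligands: 2 fluoro (F, -1), 2 bromo (Br, -1). Ligand charge sum = -4.
With Zn in oxidation state +2, the complex ion is [Zn...]^2−.
Charge balance with potassium (+1) requires 1 complex ion per 2 potassium.

K2[ZnBr2F2]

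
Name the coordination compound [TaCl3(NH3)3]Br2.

The 2 bromide counter-ions carry a total charge of -2, so each complex ion is 2+.
Ligand charges: 3×chloro (-1 each), 3×ammine (neutral); total -3. So Ta + (-3) = 2+, giving Ta = +5.
Ligands are named alphabetically: ammine before chloro.

triamminetrichlorotantalum(V) bromide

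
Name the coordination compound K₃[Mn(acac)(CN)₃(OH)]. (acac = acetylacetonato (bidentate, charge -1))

The 3 potassium counter-ions carry a total charge of +3, so each complex ion is 3−.
Ligand charges: 3×cyano (-1 each), 1×acetylacetonato (-1 each), 1×hydroxo (-1 each); total -5. So Mn + (-5) = 3−, giving Mn = +2.
The complex ion is anionic, so manganese takes the -ate form manganate(II).

potassium (acetylacetonato)tricyanohydroxomanganate(II)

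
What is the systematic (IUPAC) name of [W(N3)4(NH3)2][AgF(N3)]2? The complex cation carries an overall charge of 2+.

diamminetetraazidotungsten(VI) azidofluoroargentate(I)

The complex cation is given as 2+; its ligand charges sum to -4, so W = +6.
With 2 anions per cation, each anion must be 2/2 = 1−.
Anion: ligand charges sum to -2; for the ion to be 1−, Ag = +1.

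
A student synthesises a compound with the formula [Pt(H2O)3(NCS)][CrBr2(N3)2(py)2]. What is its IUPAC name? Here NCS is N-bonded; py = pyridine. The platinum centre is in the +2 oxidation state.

Pt is given as +2; the cation's ligand charges sum to -1, so the complex cation is 1+.
A 1:1 salt means the anion carries the equal and opposite charge, 1−.
Anion: ligand charges sum to -4; for the ion to be 1−, Cr = +3.

triaquaisothiocyanatoplatinum(II) diazidodibromobis(pyridine)chromate(III)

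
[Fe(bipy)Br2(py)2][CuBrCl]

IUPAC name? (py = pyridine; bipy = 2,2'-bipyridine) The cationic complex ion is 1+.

Both ions are complex: the cation is named first with the plain metal name, the anion second with the -ate form; each ion's ligands are alphabetised independently.
The complex cation is given as 1+; its ligand charges sum to -2, so Fe = +3.
A 1:1 salt means the anion carries the equal and opposite charge, 1−.
Anion: ligand charges sum to -2; for the ion to be 1−, Cu = +1.

(2,2'-bipyridine)dibromobis(pyridine)iron(III) bromochlorocuprate(I)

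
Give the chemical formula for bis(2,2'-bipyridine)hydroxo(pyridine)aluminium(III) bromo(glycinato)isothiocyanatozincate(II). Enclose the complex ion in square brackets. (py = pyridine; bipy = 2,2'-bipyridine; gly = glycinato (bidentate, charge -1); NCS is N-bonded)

Cation [Al…]: ligand charges -1, Al(III) ⇒ ion charge 2+.
Anion [Zn…]: ligand charges -3, Zn(II) ⇒ ion charge 1−.
One 2+ cation requires 2 of the 1− anion.

[Al(bipy)2(OH)(py)][ZnBr(gly)(NCS)]2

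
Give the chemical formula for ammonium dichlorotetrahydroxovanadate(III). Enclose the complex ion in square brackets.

(NH4)3[VCl2(OH)4]

Ligands: 4 hydroxo (OH, -1), 2 chloro (Cl, -1). Ligand charge sum = -6.
Charge balance with ammonium (+1) requires 1 complex ion per 3 ammonium.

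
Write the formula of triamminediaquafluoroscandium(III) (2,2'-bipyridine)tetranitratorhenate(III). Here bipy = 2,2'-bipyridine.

[ScF(H2O)2(NH3)3][Re(bipy)(NO3)4]2

Cation [Sc…]: ligand charges -1, Sc(III) ⇒ ion charge 2+.
Anion [Re…]: ligand charges -4, Re(III) ⇒ ion charge 1−.
One 2+ cation requires 2 of the 1− anion.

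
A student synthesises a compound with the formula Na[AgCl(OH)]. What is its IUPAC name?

sodium chlorohydroxoargentate(I)

The 1 sodium counter-ion carries a total charge of +1, so each complex ion is 1−.
Ligand charges: 1×chloro (-1 each), 1×hydroxo (-1 each); total -2. So Ag + (-2) = 1−, giving Ag = +1.
Ligands are named alphabetically: chloro before hydroxo.
The complex ion is anionic, so silver takes the -ate form argentate(I).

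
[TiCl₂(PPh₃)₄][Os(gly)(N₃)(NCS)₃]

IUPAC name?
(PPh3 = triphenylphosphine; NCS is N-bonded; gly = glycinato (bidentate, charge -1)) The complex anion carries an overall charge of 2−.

Both ions are complex: the cation is named first with the plain metal name, the anion second with the -ate form; each ion's ligands are alphabetised independently.
The complex anion is given as 2−; its ligand charges sum to -5, so Os = +3.
A 1:1 salt means the cation carries the equal and opposite charge, 2+.
Cation: ligand charges sum to -2; for the ion to be 2+, Ti = +4.

dichlorotetrakis(triphenylphosphine)titanium(IV) azido(glycinato)triisothiocyanatoosmate(III)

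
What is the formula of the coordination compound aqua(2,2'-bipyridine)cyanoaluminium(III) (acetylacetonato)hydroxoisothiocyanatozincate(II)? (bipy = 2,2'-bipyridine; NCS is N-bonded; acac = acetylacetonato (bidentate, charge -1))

[Al(bipy)(CN)(H2O)][Zn(acac)(NCS)(OH)]2

Cation [Al…]: ligand charges -1, Al(III) ⇒ ion charge 2+.
Anion [Zn…]: ligand charges -3, Zn(II) ⇒ ion charge 1−.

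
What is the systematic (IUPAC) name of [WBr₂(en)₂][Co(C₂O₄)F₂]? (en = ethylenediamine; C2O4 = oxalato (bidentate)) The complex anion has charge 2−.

The complex anion is given as 2−; its ligand charges sum to -4, so Co = +2.
A 1:1 salt means the cation carries the equal and opposite charge, 2+.
Cation: ligand charges sum to -2; for the ion to be 2+, W = +4.

dibromobis(ethylenediamine)tungsten(IV) difluorooxalatocobaltate(II)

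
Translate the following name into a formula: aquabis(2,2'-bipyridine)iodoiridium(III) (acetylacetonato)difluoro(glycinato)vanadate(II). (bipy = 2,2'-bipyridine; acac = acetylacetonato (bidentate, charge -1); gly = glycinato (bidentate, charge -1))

Cation [Ir…]: ligand charges -1, Ir(III) ⇒ ion charge 2+.
Anion [V…]: ligand charges -4, V(II) ⇒ ion charge 2−.
One 2+ cation balances one 2− anion.

[Ir(bipy)2(H2O)I][V(acac)F2(gly)]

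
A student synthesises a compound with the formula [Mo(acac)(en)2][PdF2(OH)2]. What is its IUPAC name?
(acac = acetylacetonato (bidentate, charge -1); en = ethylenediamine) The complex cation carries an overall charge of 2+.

The complex cation is given as 2+; its ligand charges sum to -1, so Mo = +3.
A 1:1 salt means the anion carries the equal and opposite charge, 2−.
Anion: ligand charges sum to -4; for the ion to be 2−, Pd = +2.

(acetylacetonato)bis(ethylenediamine)molybdenum(III) difluorodihydroxopalladate(II)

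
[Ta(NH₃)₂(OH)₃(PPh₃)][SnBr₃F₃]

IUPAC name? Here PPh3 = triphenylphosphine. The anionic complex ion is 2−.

diamminetrihydroxo(triphenylphosphine)tantalum(V) tribromotrifluorostannate(IV)

Both ions are complex: the cation is named first with the plain metal name, the anion second with the -ate form; each ion's ligands are alphabetised independently.
The complex anion is given as 2−; its ligand charges sum to -6, so Sn = +4.
A 1:1 salt means the cation carries the equal and opposite charge, 2+.
Cation: ligand charges sum to -3; for the ion to be 2+, Ta = +5.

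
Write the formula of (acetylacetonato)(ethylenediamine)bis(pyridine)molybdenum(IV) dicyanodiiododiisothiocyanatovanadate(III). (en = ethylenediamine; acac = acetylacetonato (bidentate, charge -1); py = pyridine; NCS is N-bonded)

[Mo(acac)(en)(py)2][V(CN)2I2(NCS)2]

Cation [Mo…]: ligand charges -1, Mo(IV) ⇒ ion charge 3+.
Anion [V…]: ligand charges -6, V(III) ⇒ ion charge 3−.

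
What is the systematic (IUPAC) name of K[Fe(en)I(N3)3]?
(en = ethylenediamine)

The 1 potassium counter-ion carries a total charge of +1, so each complex ion is 1−.
Ligand charges: 1×iodo (-1 each), 1×ethylenediamine (neutral), 3×azido (-1 each); total -4. So Fe + (-4) = 1−, giving Fe = +3.
Ligands are named alphabetically: azido before ethylenediamine before iodo.
The complex ion is anionic, so iron takes the -ate form ferrate(III).

potassium triazido(ethylenediamine)iodoferrate(III)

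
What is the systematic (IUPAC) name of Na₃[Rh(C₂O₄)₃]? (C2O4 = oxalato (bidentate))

sodium trioxalatorhodate(III)

The 3 sodium counter-ions carry a total charge of +3, so each complex ion is 3−.
Ligand charges: 3×oxalato (-2 each); total -6. So Rh + (-6) = 3−, giving Rh = +3.
The complex ion is anionic, so rhodium takes the -ate form rhodate(III).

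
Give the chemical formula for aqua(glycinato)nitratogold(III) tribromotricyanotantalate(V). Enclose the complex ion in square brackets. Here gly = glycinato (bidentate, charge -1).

[Au(gly)(H2O)(NO3)][TaBr3(CN)3]

Cation [Au…]: ligand charges -2, Au(III) ⇒ ion charge 1+.
Anion [Ta…]: ligand charges -6, Ta(V) ⇒ ion charge 1−.
One 1+ cation balances one 1− anion.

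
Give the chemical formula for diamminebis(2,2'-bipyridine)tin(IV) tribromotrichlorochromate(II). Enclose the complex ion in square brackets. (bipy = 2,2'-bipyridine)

[Sn(bipy)2(NH3)2][CrBr3Cl3]

Cation [Sn…]: ligand charges 0, Sn(IV) ⇒ ion charge 4+.
Anion [Cr…]: ligand charges -6, Cr(II) ⇒ ion charge 4−.
One 4+ cation balances one 4− anion.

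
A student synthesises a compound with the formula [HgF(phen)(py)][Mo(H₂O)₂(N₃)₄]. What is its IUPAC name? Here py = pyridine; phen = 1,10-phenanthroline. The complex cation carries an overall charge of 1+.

fluoro(1,10-phenanthroline)(pyridine)mercury(II) diaquatetraazidomolybdate(III)

The complex cation is given as 1+; its ligand charges sum to -1, so Hg = +2.
A 1:1 salt means the anion carries the equal and opposite charge, 1−.
Anion: ligand charges sum to -4; for the ion to be 1−, Mo = +3.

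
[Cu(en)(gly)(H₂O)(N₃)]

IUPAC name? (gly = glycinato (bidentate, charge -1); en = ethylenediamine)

aquaazido(ethylenediamine)(glycinato)copper(II)

There is no counter-ion, so the complex is neutral overall.
Ligand charges: 1×glycinato (-1 each), 1×azido (-1 each), 1×aqua (neutral), 1×ethylenediamine (neutral); total -2. So Cu + (-2) = 0, giving Cu = +2.
Ligands are named alphabetically: aqua before azido before ethylenediamine before glycinato.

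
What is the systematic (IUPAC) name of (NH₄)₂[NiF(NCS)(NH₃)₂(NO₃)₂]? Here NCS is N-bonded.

The 2 ammonium counter-ions carry a total charge of +2, so each complex ion is 2−.
Ligand charges: 1×isothiocyanato (-1 each), 2×ammine (neutral), 2×nitrato (-1 each), 1×fluoro (-1 each); total -4. So Ni + (-4) = 2−, giving Ni = +2.
The complex ion is anionic, so nickel takes the -ate form nickelate(II).

ammonium diamminefluoroisothiocyanatodinitratonickelate(II)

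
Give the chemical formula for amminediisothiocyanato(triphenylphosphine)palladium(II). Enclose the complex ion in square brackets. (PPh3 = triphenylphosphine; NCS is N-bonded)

Ligands: 1 ammine (NH3, neutral), 1 triphenylphosphine (PPh3, neutral), 2 isothiocyanato (NCS, -1). Ligand charge sum = -2.
With Pd in oxidation state +2, the complex ion is [Pd...].

[Pd(NCS)2(NH3)(PPh3)]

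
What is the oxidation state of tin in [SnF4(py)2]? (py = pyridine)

No counter-ion: the bracketed complex is neutral.
Ligand charges: 2×py neutral; 4×F = -4; sum -4.
Sn + (-4) = 0 ⇒ Sn is +4.

+4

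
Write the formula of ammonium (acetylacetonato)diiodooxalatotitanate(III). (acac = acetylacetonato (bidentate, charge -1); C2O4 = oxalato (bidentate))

(NH4)2[Ti(acac)(C2O4)I2]

Ligands: 1 acetylacetonato (acac, -1), 1 oxalato (C2O4, -2), 2 iodo (I, -1). Ligand charge sum = -5.
With Ti in oxidation state +3, the complex ion is [Ti...]^2−.
Charge balance with ammonium (+1) requires 1 complex ion per 2 ammonium.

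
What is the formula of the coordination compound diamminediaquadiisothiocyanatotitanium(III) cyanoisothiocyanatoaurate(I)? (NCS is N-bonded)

Cation [Ti…]: ligand charges -2, Ti(III) ⇒ ion charge 1+.
Anion [Au…]: ligand charges -2, Au(I) ⇒ ion charge 1−.
One 1+ cation balances one 1− anion.

[Ti(H2O)2(NCS)2(NH3)2][Au(CN)(NCS)]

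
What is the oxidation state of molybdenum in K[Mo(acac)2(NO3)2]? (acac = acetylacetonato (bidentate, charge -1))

+3

1 potassium outside the brackets (+1 each) → the complex ion is 1−.
Ligand charges: 2×acac = -2; 2×NO3 = -2; sum -4.
Mo + (-4) = 1− ⇒ Mo is +3.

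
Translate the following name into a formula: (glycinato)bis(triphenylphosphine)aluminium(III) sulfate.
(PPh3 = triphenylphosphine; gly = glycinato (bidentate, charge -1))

Ligands: 2 triphenylphosphine (PPh3, neutral), 1 glycinato (gly, -1). Ligand charge sum = -1.
With Al in oxidation state +3, the complex ion is [Al...]^2+.
Charge balance with sulfate (-2) requires 1 complex ion per 1 sulfate.

[Al(gly)(PPh3)2]SO4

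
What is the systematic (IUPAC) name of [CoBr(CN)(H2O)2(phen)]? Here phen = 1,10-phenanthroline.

diaquabromocyano(1,10-phenanthroline)cobalt(II)

There is no counter-ion, so the complex is neutral overall.
Ligand charges: 1×cyano (-1 each), 1×1,10-phenanthroline (neutral), 2×aqua (neutral), 1×bromo (-1 each); total -2. So Co + (-2) = 0, giving Co = +2.
Ligands are named alphabetically: aqua before bromo before cyano before phenanthroline.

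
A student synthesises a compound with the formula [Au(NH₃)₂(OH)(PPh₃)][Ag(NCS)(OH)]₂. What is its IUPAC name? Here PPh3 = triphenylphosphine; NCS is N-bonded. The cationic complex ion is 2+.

Both ions are complex: the cation is named first with the plain metal name, the anion second with the -ate form; each ion's ligands are alphabetised independently.
The complex cation is given as 2+; its ligand charges sum to -1, so Au = +3.
With 2 anions per cation, each anion must be 2/2 = 1−.
Anion: ligand charges sum to -2; for the ion to be 1−, Ag = +1.

diamminehydroxo(triphenylphosphine)gold(III) hydroxoisothiocyanatoargentate(I)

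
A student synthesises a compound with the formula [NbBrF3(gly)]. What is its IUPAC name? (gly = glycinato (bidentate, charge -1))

There is no counter-ion, so the complex is neutral overall.
Ligand charges: 1×glycinato (-1 each), 3×fluoro (-1 each), 1×bromo (-1 each); total -5. So Nb + (-5) = 0, giving Nb = +5.
Ligands are named alphabetically: bromo before fluoro before glycinato.

bromotrifluoro(glycinato)niobium(V)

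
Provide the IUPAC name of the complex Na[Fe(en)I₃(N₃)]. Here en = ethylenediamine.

The 1 sodium counter-ion carries a total charge of +1, so each complex ion is 1−.
Ligand charges: 3×iodo (-1 each), 1×azido (-1 each), 1×ethylenediamine (neutral); total -4. So Fe + (-4) = 1−, giving Fe = +3.
The complex ion is anionic, so iron takes the -ate form ferrate(III).

sodium azido(ethylenediamine)triiodoferrate(III)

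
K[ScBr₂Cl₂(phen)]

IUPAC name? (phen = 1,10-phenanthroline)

potassium dibromodichloro(1,10-phenanthroline)scandate(III)

The 1 potassium counter-ion carries a total charge of +1, so each complex ion is 1−.
Ligand charges: 2×bromo (-1 each), 1×1,10-phenanthroline (neutral), 2×chloro (-1 each); total -4. So Sc + (-4) = 1−, giving Sc = +3.
Ligands are named alphabetically: bromo before chloro before phenanthroline.
The complex ion is anionic, so scandium takes the -ate form scandate(III).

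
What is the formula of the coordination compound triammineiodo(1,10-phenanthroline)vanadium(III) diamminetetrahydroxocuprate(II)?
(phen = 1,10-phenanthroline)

Cation [V…]: ligand charges -1, V(III) ⇒ ion charge 2+.
Anion [Cu…]: ligand charges -4, Cu(II) ⇒ ion charge 2−.

[VI(NH3)3(phen)][Cu(NH3)2(OH)4]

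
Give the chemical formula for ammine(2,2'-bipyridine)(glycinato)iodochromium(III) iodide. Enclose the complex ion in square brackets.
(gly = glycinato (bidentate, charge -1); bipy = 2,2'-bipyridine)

Ligands: 1 glycinato (gly, -1), 1 iodo (I, -1), 1 ammine (NH3, neutral), 1 2,2'-bipyridine (bipy, neutral). Ligand charge sum = -2.
With Cr in oxidation state +3, the complex ion is [Cr...]^1+.
Charge balance with iodide (-1) requires 1 complex ion per 1 iodide.

[Cr(bipy)(gly)I(NH3)]I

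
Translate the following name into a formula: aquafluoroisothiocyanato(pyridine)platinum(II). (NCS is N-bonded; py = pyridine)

Ligands: 1 isothiocyanato (NCS, -1), 1 fluoro (F, -1), 1 aqua (H2O, neutral), 1 pyridine (py, neutral). Ligand charge sum = -2.
With Pt in oxidation state +2, the complex ion is [Pt...].

[PtF(H2O)(NCS)(py)]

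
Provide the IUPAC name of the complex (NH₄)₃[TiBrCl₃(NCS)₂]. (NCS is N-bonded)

ammonium bromotrichlorodiisothiocyanatotitanate(III)

The 3 ammonium counter-ions carry a total charge of +3, so each complex ion is 3−.
Ligand charges: 1×bromo (-1 each), 2×isothiocyanato (-1 each), 3×chloro (-1 each); total -6. So Ti + (-6) = 3−, giving Ti = +3.
The complex ion is anionic, so titanium takes the -ate form titanate(III).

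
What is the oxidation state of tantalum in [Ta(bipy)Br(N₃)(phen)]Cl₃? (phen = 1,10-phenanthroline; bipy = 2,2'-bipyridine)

3 chloride outside the brackets (-1 each) → the complex ion is 3+.
Ligand charges: 1×phen neutral; 1×N3 = -1; 1×Br = -1; 1×bipy neutral; sum -2.
Ta + (-2) = 3+ ⇒ Ta is +5.

+5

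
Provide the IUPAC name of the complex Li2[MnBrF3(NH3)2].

lithium diamminebromotrifluoromanganate(II)

The 2 lithium counter-ions carry a total charge of +2, so each complex ion is 2−.
Ligand charges: 3×fluoro (-1 each), 1×bromo (-1 each), 2×ammine (neutral); total -4. So Mn + (-4) = 2−, giving Mn = +2.
The complex ion is anionic, so manganese takes the -ate form manganate(II).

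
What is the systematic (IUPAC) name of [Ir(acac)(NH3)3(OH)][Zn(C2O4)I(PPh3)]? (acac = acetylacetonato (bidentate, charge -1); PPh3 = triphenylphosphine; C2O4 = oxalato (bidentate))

(acetylacetonato)triamminehydroxoiridium(III) iodooxalato(triphenylphosphine)zincate(II)

Zinc is always +2 in its complexes; the anion's ligand charges sum to -3, so the complex anion is 1−.
A 1:1 salt means the cation carries the equal and opposite charge, 1+.
Cation: ligand charges sum to -2; for the ion to be 1+, Ir = +3.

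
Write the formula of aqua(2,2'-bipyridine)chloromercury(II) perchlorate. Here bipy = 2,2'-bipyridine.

Ligands: 1 aqua (H2O, neutral), 1 chloro (Cl, -1), 1 2,2'-bipyridine (bipy, neutral). Ligand charge sum = -1.
With Hg in oxidation state +2, the complex ion is [Hg...]^1+.
Charge balance with perchlorate (-1) requires 1 complex ion per 1 perchlorate.

[Hg(bipy)Cl(H2O)]ClO4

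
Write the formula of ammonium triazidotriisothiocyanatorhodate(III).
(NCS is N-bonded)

(NH4)3[Rh(N3)3(NCS)3]

Ligands: 3 azido (N3, -1), 3 isothiocyanato (NCS, -1). Ligand charge sum = -6.
With Rh in oxidation state +3, the complex ion is [Rh...]^3−.
Charge balance with ammonium (+1) requires 1 complex ion per 3 ammonium.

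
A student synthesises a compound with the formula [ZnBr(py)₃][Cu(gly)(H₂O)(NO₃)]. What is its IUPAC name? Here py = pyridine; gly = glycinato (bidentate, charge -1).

bromotris(pyridine)zinc(II) aqua(glycinato)nitratocuprate(I)

Zinc is always +2 in its complexes; the cation's ligand charges sum to -1, so the complex cation is 1+.
A 1:1 salt means the anion carries the equal and opposite charge, 1−.
Anion: ligand charges sum to -2; for the ion to be 1−, Cu = +1.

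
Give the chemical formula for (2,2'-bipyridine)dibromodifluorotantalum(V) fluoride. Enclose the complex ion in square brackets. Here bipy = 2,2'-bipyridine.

Ligands: 2 fluoro (F, -1), 1 2,2'-bipyridine (bipy, neutral), 2 bromo (Br, -1). Ligand charge sum = -4.
Charge balance with fluoride (-1) requires 1 complex ion per 1 fluoride.

[Ta(bipy)Br2F2]F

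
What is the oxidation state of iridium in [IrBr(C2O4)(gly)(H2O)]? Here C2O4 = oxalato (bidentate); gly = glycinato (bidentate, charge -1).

No counter-ion: the bracketed complex is neutral.
Ligand charges: 1×C2O4 = -2; 1×gly = -1; 1×H2O neutral; 1×Br = -1; sum -4.
Ir + (-4) = 0 ⇒ Ir is +4.

+4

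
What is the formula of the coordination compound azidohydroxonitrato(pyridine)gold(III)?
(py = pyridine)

[Au(N3)(NO3)(OH)(py)]

Ligands: 1 nitrato (NO3, -1), 1 hydroxo (OH, -1), 1 azido (N3, -1), 1 pyridine (py, neutral). Ligand charge sum = -3.
With Au in oxidation state +3, the complex ion is [Au...].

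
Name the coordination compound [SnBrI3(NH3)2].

There is no counter-ion, so the complex is neutral overall.
Ligand charges: 3×iodo (-1 each), 1×bromo (-1 each), 2×ammine (neutral); total -4. So Sn + (-4) = 0, giving Sn = +4.
Ligands are named alphabetically: ammine before bromo before iodo.

diamminebromotriiodotin(IV)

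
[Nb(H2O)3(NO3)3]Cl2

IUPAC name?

triaquatrinitratoniobium(V) chloride

The 2 chloride counter-ions carry a total charge of -2, so each complex ion is 2+.
Ligand charges: 3×nitrato (-1 each), 3×aqua (neutral); total -3. So Nb + (-3) = 2+, giving Nb = +5.
Ligands are named alphabetically: aqua before nitrato.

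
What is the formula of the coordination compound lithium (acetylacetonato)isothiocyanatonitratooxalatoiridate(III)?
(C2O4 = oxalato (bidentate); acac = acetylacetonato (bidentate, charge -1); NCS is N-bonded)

Ligands: 1 oxalato (C2O4, -2), 1 nitrato (NO3, -1), 1 acetylacetonato (acac, -1), 1 isothiocyanato (NCS, -1). Ligand charge sum = -5.
Charge balance with lithium (+1) requires 1 complex ion per 2 lithium.

Li2[Ir(acac)(C2O4)(NCS)(NO3)]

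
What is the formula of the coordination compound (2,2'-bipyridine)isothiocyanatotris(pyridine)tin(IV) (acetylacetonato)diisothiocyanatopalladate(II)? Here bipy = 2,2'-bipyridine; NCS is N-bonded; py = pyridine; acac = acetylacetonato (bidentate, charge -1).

Cation [Sn…]: ligand charges -1, Sn(IV) ⇒ ion charge 3+.
Anion [Pd…]: ligand charges -3, Pd(II) ⇒ ion charge 1−.
One 3+ cation requires 3 of the 1− anion.

[Sn(bipy)(NCS)(py)3][Pd(acac)(NCS)2]3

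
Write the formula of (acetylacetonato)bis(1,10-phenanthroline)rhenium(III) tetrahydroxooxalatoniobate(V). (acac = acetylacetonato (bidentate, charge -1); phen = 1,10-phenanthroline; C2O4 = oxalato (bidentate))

[Re(acac)(phen)2][Nb(C2O4)(OH)4]2

Cation [Re…]: ligand charges -1, Re(III) ⇒ ion charge 2+.
Anion [Nb…]: ligand charges -6, Nb(V) ⇒ ion charge 1−.
One 2+ cation requires 2 of the 1− anion.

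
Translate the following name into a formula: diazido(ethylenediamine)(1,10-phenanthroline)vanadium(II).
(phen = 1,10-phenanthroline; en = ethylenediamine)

[V(en)(N3)2(phen)]

Ligands: 2 azido (N3, -1), 1 1,10-phenanthroline (phen, neutral), 1 ethylenediamine (en, neutral). Ligand charge sum = -2.
With V in oxidation state +2, the complex ion is [V...].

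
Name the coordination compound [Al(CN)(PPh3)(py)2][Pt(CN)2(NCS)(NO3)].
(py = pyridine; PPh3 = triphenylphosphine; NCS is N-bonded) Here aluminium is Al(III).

cyanobis(pyridine)(triphenylphosphine)aluminium(III) dicyanoisothiocyanatonitratoplatinate(II)

Both ions are complex: the cation is named first with the plain metal name, the anion second with the -ate form; each ion's ligands are alphabetised independently.
Al is given as +3; the cation's ligand charges sum to -1, so the complex cation is 2+.
A 1:1 salt means the anion carries the equal and opposite charge, 2−.
Anion: ligand charges sum to -4; for the ion to be 2−, Pt = +2.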